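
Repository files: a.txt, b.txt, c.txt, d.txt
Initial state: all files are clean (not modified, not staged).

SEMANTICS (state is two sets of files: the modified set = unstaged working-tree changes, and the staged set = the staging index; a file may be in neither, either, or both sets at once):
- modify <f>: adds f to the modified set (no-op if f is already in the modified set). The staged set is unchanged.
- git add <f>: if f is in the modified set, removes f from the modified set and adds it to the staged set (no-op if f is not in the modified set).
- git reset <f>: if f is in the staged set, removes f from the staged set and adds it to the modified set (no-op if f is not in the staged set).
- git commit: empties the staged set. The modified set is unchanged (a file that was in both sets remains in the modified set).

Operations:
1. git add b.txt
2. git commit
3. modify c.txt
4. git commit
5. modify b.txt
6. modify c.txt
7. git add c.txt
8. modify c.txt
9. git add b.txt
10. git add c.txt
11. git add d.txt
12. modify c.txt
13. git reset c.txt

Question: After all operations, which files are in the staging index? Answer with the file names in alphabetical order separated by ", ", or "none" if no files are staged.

Answer: b.txt

Derivation:
After op 1 (git add b.txt): modified={none} staged={none}
After op 2 (git commit): modified={none} staged={none}
After op 3 (modify c.txt): modified={c.txt} staged={none}
After op 4 (git commit): modified={c.txt} staged={none}
After op 5 (modify b.txt): modified={b.txt, c.txt} staged={none}
After op 6 (modify c.txt): modified={b.txt, c.txt} staged={none}
After op 7 (git add c.txt): modified={b.txt} staged={c.txt}
After op 8 (modify c.txt): modified={b.txt, c.txt} staged={c.txt}
After op 9 (git add b.txt): modified={c.txt} staged={b.txt, c.txt}
After op 10 (git add c.txt): modified={none} staged={b.txt, c.txt}
After op 11 (git add d.txt): modified={none} staged={b.txt, c.txt}
After op 12 (modify c.txt): modified={c.txt} staged={b.txt, c.txt}
After op 13 (git reset c.txt): modified={c.txt} staged={b.txt}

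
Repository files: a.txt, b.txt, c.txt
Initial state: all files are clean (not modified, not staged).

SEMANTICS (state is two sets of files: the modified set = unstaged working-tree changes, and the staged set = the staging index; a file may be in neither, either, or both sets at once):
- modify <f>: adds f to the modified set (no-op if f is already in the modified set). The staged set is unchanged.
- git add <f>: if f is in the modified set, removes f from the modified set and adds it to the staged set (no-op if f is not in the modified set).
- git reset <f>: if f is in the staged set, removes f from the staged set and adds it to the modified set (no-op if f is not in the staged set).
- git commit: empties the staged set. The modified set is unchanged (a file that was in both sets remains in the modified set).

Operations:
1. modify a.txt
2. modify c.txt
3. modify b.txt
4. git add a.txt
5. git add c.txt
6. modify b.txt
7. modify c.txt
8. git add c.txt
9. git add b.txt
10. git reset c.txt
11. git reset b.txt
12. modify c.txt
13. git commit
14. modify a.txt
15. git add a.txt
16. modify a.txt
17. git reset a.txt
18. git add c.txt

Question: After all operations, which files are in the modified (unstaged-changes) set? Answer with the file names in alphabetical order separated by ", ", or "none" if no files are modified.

Answer: a.txt, b.txt

Derivation:
After op 1 (modify a.txt): modified={a.txt} staged={none}
After op 2 (modify c.txt): modified={a.txt, c.txt} staged={none}
After op 3 (modify b.txt): modified={a.txt, b.txt, c.txt} staged={none}
After op 4 (git add a.txt): modified={b.txt, c.txt} staged={a.txt}
After op 5 (git add c.txt): modified={b.txt} staged={a.txt, c.txt}
After op 6 (modify b.txt): modified={b.txt} staged={a.txt, c.txt}
After op 7 (modify c.txt): modified={b.txt, c.txt} staged={a.txt, c.txt}
After op 8 (git add c.txt): modified={b.txt} staged={a.txt, c.txt}
After op 9 (git add b.txt): modified={none} staged={a.txt, b.txt, c.txt}
After op 10 (git reset c.txt): modified={c.txt} staged={a.txt, b.txt}
After op 11 (git reset b.txt): modified={b.txt, c.txt} staged={a.txt}
After op 12 (modify c.txt): modified={b.txt, c.txt} staged={a.txt}
After op 13 (git commit): modified={b.txt, c.txt} staged={none}
After op 14 (modify a.txt): modified={a.txt, b.txt, c.txt} staged={none}
After op 15 (git add a.txt): modified={b.txt, c.txt} staged={a.txt}
After op 16 (modify a.txt): modified={a.txt, b.txt, c.txt} staged={a.txt}
After op 17 (git reset a.txt): modified={a.txt, b.txt, c.txt} staged={none}
After op 18 (git add c.txt): modified={a.txt, b.txt} staged={c.txt}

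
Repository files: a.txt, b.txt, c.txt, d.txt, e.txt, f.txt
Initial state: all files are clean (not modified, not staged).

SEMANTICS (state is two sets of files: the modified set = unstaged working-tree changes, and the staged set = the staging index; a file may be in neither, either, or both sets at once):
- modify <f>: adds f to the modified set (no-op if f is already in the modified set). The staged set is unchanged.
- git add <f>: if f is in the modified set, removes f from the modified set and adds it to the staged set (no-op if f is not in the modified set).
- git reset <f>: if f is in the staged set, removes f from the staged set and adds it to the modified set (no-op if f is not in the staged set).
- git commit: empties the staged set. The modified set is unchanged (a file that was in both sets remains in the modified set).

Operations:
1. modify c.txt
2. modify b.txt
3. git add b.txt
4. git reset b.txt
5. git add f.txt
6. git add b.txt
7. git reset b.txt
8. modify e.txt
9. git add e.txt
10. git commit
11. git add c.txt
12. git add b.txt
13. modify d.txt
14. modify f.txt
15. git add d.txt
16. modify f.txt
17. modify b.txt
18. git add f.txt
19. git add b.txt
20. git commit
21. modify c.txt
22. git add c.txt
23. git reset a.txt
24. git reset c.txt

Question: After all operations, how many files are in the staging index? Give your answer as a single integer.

Answer: 0

Derivation:
After op 1 (modify c.txt): modified={c.txt} staged={none}
After op 2 (modify b.txt): modified={b.txt, c.txt} staged={none}
After op 3 (git add b.txt): modified={c.txt} staged={b.txt}
After op 4 (git reset b.txt): modified={b.txt, c.txt} staged={none}
After op 5 (git add f.txt): modified={b.txt, c.txt} staged={none}
After op 6 (git add b.txt): modified={c.txt} staged={b.txt}
After op 7 (git reset b.txt): modified={b.txt, c.txt} staged={none}
After op 8 (modify e.txt): modified={b.txt, c.txt, e.txt} staged={none}
After op 9 (git add e.txt): modified={b.txt, c.txt} staged={e.txt}
After op 10 (git commit): modified={b.txt, c.txt} staged={none}
After op 11 (git add c.txt): modified={b.txt} staged={c.txt}
After op 12 (git add b.txt): modified={none} staged={b.txt, c.txt}
After op 13 (modify d.txt): modified={d.txt} staged={b.txt, c.txt}
After op 14 (modify f.txt): modified={d.txt, f.txt} staged={b.txt, c.txt}
After op 15 (git add d.txt): modified={f.txt} staged={b.txt, c.txt, d.txt}
After op 16 (modify f.txt): modified={f.txt} staged={b.txt, c.txt, d.txt}
After op 17 (modify b.txt): modified={b.txt, f.txt} staged={b.txt, c.txt, d.txt}
After op 18 (git add f.txt): modified={b.txt} staged={b.txt, c.txt, d.txt, f.txt}
After op 19 (git add b.txt): modified={none} staged={b.txt, c.txt, d.txt, f.txt}
After op 20 (git commit): modified={none} staged={none}
After op 21 (modify c.txt): modified={c.txt} staged={none}
After op 22 (git add c.txt): modified={none} staged={c.txt}
After op 23 (git reset a.txt): modified={none} staged={c.txt}
After op 24 (git reset c.txt): modified={c.txt} staged={none}
Final staged set: {none} -> count=0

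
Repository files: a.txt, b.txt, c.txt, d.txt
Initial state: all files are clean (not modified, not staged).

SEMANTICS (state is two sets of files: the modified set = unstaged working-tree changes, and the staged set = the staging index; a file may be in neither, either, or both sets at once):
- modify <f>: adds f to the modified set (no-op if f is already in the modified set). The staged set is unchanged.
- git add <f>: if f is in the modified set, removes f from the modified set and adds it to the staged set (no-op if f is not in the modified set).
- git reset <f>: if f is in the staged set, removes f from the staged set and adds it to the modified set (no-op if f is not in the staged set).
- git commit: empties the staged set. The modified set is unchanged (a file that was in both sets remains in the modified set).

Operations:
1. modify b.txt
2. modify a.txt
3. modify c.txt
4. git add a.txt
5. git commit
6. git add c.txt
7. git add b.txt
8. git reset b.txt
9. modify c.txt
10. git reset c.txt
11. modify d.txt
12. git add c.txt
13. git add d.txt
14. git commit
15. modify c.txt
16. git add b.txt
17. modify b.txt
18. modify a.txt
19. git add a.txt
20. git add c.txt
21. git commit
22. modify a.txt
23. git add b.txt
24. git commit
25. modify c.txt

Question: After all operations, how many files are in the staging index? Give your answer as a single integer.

Answer: 0

Derivation:
After op 1 (modify b.txt): modified={b.txt} staged={none}
After op 2 (modify a.txt): modified={a.txt, b.txt} staged={none}
After op 3 (modify c.txt): modified={a.txt, b.txt, c.txt} staged={none}
After op 4 (git add a.txt): modified={b.txt, c.txt} staged={a.txt}
After op 5 (git commit): modified={b.txt, c.txt} staged={none}
After op 6 (git add c.txt): modified={b.txt} staged={c.txt}
After op 7 (git add b.txt): modified={none} staged={b.txt, c.txt}
After op 8 (git reset b.txt): modified={b.txt} staged={c.txt}
After op 9 (modify c.txt): modified={b.txt, c.txt} staged={c.txt}
After op 10 (git reset c.txt): modified={b.txt, c.txt} staged={none}
After op 11 (modify d.txt): modified={b.txt, c.txt, d.txt} staged={none}
After op 12 (git add c.txt): modified={b.txt, d.txt} staged={c.txt}
After op 13 (git add d.txt): modified={b.txt} staged={c.txt, d.txt}
After op 14 (git commit): modified={b.txt} staged={none}
After op 15 (modify c.txt): modified={b.txt, c.txt} staged={none}
After op 16 (git add b.txt): modified={c.txt} staged={b.txt}
After op 17 (modify b.txt): modified={b.txt, c.txt} staged={b.txt}
After op 18 (modify a.txt): modified={a.txt, b.txt, c.txt} staged={b.txt}
After op 19 (git add a.txt): modified={b.txt, c.txt} staged={a.txt, b.txt}
After op 20 (git add c.txt): modified={b.txt} staged={a.txt, b.txt, c.txt}
After op 21 (git commit): modified={b.txt} staged={none}
After op 22 (modify a.txt): modified={a.txt, b.txt} staged={none}
After op 23 (git add b.txt): modified={a.txt} staged={b.txt}
After op 24 (git commit): modified={a.txt} staged={none}
After op 25 (modify c.txt): modified={a.txt, c.txt} staged={none}
Final staged set: {none} -> count=0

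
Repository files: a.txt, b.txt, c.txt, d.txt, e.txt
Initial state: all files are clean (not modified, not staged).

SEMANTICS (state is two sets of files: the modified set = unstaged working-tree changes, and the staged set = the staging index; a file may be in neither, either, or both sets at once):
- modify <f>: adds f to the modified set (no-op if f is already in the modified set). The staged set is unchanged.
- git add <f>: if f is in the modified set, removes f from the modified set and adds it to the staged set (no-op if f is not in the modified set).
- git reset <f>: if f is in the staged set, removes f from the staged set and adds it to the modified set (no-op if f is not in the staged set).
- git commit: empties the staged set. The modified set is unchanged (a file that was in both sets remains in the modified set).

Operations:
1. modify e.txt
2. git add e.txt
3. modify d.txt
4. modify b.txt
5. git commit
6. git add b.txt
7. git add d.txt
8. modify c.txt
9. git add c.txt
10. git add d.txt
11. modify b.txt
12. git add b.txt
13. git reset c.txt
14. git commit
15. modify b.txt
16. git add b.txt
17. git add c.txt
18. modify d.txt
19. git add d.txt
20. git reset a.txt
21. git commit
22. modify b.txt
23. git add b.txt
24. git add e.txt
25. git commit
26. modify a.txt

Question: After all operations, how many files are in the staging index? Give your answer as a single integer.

Answer: 0

Derivation:
After op 1 (modify e.txt): modified={e.txt} staged={none}
After op 2 (git add e.txt): modified={none} staged={e.txt}
After op 3 (modify d.txt): modified={d.txt} staged={e.txt}
After op 4 (modify b.txt): modified={b.txt, d.txt} staged={e.txt}
After op 5 (git commit): modified={b.txt, d.txt} staged={none}
After op 6 (git add b.txt): modified={d.txt} staged={b.txt}
After op 7 (git add d.txt): modified={none} staged={b.txt, d.txt}
After op 8 (modify c.txt): modified={c.txt} staged={b.txt, d.txt}
After op 9 (git add c.txt): modified={none} staged={b.txt, c.txt, d.txt}
After op 10 (git add d.txt): modified={none} staged={b.txt, c.txt, d.txt}
After op 11 (modify b.txt): modified={b.txt} staged={b.txt, c.txt, d.txt}
After op 12 (git add b.txt): modified={none} staged={b.txt, c.txt, d.txt}
After op 13 (git reset c.txt): modified={c.txt} staged={b.txt, d.txt}
After op 14 (git commit): modified={c.txt} staged={none}
After op 15 (modify b.txt): modified={b.txt, c.txt} staged={none}
After op 16 (git add b.txt): modified={c.txt} staged={b.txt}
After op 17 (git add c.txt): modified={none} staged={b.txt, c.txt}
After op 18 (modify d.txt): modified={d.txt} staged={b.txt, c.txt}
After op 19 (git add d.txt): modified={none} staged={b.txt, c.txt, d.txt}
After op 20 (git reset a.txt): modified={none} staged={b.txt, c.txt, d.txt}
After op 21 (git commit): modified={none} staged={none}
After op 22 (modify b.txt): modified={b.txt} staged={none}
After op 23 (git add b.txt): modified={none} staged={b.txt}
After op 24 (git add e.txt): modified={none} staged={b.txt}
After op 25 (git commit): modified={none} staged={none}
After op 26 (modify a.txt): modified={a.txt} staged={none}
Final staged set: {none} -> count=0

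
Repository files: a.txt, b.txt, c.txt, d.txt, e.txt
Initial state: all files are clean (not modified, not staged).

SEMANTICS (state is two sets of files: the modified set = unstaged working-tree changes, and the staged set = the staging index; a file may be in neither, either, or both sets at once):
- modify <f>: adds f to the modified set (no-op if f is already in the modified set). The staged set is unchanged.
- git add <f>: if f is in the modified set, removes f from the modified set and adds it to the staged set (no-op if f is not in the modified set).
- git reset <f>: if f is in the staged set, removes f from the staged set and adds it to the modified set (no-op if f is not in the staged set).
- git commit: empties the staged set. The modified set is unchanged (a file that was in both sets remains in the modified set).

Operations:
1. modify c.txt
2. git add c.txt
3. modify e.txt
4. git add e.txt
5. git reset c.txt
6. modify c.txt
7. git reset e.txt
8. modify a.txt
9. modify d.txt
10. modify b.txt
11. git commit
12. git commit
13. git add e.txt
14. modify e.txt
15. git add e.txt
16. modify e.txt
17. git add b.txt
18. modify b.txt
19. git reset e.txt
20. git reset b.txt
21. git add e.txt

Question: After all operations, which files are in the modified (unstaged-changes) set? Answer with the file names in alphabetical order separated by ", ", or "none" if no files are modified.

Answer: a.txt, b.txt, c.txt, d.txt

Derivation:
After op 1 (modify c.txt): modified={c.txt} staged={none}
After op 2 (git add c.txt): modified={none} staged={c.txt}
After op 3 (modify e.txt): modified={e.txt} staged={c.txt}
After op 4 (git add e.txt): modified={none} staged={c.txt, e.txt}
After op 5 (git reset c.txt): modified={c.txt} staged={e.txt}
After op 6 (modify c.txt): modified={c.txt} staged={e.txt}
After op 7 (git reset e.txt): modified={c.txt, e.txt} staged={none}
After op 8 (modify a.txt): modified={a.txt, c.txt, e.txt} staged={none}
After op 9 (modify d.txt): modified={a.txt, c.txt, d.txt, e.txt} staged={none}
After op 10 (modify b.txt): modified={a.txt, b.txt, c.txt, d.txt, e.txt} staged={none}
After op 11 (git commit): modified={a.txt, b.txt, c.txt, d.txt, e.txt} staged={none}
After op 12 (git commit): modified={a.txt, b.txt, c.txt, d.txt, e.txt} staged={none}
After op 13 (git add e.txt): modified={a.txt, b.txt, c.txt, d.txt} staged={e.txt}
After op 14 (modify e.txt): modified={a.txt, b.txt, c.txt, d.txt, e.txt} staged={e.txt}
After op 15 (git add e.txt): modified={a.txt, b.txt, c.txt, d.txt} staged={e.txt}
After op 16 (modify e.txt): modified={a.txt, b.txt, c.txt, d.txt, e.txt} staged={e.txt}
After op 17 (git add b.txt): modified={a.txt, c.txt, d.txt, e.txt} staged={b.txt, e.txt}
After op 18 (modify b.txt): modified={a.txt, b.txt, c.txt, d.txt, e.txt} staged={b.txt, e.txt}
After op 19 (git reset e.txt): modified={a.txt, b.txt, c.txt, d.txt, e.txt} staged={b.txt}
After op 20 (git reset b.txt): modified={a.txt, b.txt, c.txt, d.txt, e.txt} staged={none}
After op 21 (git add e.txt): modified={a.txt, b.txt, c.txt, d.txt} staged={e.txt}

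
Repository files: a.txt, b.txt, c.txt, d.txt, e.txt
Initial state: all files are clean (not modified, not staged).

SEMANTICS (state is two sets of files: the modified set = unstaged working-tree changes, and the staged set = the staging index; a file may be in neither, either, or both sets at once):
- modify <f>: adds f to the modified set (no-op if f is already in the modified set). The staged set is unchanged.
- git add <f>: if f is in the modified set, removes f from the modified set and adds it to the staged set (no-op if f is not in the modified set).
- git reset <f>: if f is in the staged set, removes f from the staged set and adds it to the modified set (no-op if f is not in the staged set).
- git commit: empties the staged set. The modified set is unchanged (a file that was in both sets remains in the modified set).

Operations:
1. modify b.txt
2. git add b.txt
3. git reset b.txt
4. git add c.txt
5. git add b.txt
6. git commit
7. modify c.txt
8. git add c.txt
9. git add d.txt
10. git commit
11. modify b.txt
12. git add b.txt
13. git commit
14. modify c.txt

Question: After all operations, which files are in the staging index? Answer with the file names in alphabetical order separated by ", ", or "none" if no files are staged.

Answer: none

Derivation:
After op 1 (modify b.txt): modified={b.txt} staged={none}
After op 2 (git add b.txt): modified={none} staged={b.txt}
After op 3 (git reset b.txt): modified={b.txt} staged={none}
After op 4 (git add c.txt): modified={b.txt} staged={none}
After op 5 (git add b.txt): modified={none} staged={b.txt}
After op 6 (git commit): modified={none} staged={none}
After op 7 (modify c.txt): modified={c.txt} staged={none}
After op 8 (git add c.txt): modified={none} staged={c.txt}
After op 9 (git add d.txt): modified={none} staged={c.txt}
After op 10 (git commit): modified={none} staged={none}
After op 11 (modify b.txt): modified={b.txt} staged={none}
After op 12 (git add b.txt): modified={none} staged={b.txt}
After op 13 (git commit): modified={none} staged={none}
After op 14 (modify c.txt): modified={c.txt} staged={none}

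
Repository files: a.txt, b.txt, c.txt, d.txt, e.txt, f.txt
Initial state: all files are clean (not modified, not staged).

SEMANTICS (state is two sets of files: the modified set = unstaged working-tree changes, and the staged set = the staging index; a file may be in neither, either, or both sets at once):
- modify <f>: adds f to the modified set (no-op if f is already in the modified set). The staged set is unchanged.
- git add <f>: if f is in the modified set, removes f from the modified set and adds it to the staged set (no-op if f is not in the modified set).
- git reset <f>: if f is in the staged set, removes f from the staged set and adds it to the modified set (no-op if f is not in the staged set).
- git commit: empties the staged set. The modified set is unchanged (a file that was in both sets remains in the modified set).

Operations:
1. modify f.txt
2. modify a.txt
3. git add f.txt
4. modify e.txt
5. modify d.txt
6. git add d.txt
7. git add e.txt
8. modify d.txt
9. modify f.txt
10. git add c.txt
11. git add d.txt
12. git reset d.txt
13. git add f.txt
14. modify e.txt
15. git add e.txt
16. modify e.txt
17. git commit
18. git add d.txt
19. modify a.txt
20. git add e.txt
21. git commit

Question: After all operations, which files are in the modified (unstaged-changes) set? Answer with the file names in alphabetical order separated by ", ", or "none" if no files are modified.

Answer: a.txt

Derivation:
After op 1 (modify f.txt): modified={f.txt} staged={none}
After op 2 (modify a.txt): modified={a.txt, f.txt} staged={none}
After op 3 (git add f.txt): modified={a.txt} staged={f.txt}
After op 4 (modify e.txt): modified={a.txt, e.txt} staged={f.txt}
After op 5 (modify d.txt): modified={a.txt, d.txt, e.txt} staged={f.txt}
After op 6 (git add d.txt): modified={a.txt, e.txt} staged={d.txt, f.txt}
After op 7 (git add e.txt): modified={a.txt} staged={d.txt, e.txt, f.txt}
After op 8 (modify d.txt): modified={a.txt, d.txt} staged={d.txt, e.txt, f.txt}
After op 9 (modify f.txt): modified={a.txt, d.txt, f.txt} staged={d.txt, e.txt, f.txt}
After op 10 (git add c.txt): modified={a.txt, d.txt, f.txt} staged={d.txt, e.txt, f.txt}
After op 11 (git add d.txt): modified={a.txt, f.txt} staged={d.txt, e.txt, f.txt}
After op 12 (git reset d.txt): modified={a.txt, d.txt, f.txt} staged={e.txt, f.txt}
After op 13 (git add f.txt): modified={a.txt, d.txt} staged={e.txt, f.txt}
After op 14 (modify e.txt): modified={a.txt, d.txt, e.txt} staged={e.txt, f.txt}
After op 15 (git add e.txt): modified={a.txt, d.txt} staged={e.txt, f.txt}
After op 16 (modify e.txt): modified={a.txt, d.txt, e.txt} staged={e.txt, f.txt}
After op 17 (git commit): modified={a.txt, d.txt, e.txt} staged={none}
After op 18 (git add d.txt): modified={a.txt, e.txt} staged={d.txt}
After op 19 (modify a.txt): modified={a.txt, e.txt} staged={d.txt}
After op 20 (git add e.txt): modified={a.txt} staged={d.txt, e.txt}
After op 21 (git commit): modified={a.txt} staged={none}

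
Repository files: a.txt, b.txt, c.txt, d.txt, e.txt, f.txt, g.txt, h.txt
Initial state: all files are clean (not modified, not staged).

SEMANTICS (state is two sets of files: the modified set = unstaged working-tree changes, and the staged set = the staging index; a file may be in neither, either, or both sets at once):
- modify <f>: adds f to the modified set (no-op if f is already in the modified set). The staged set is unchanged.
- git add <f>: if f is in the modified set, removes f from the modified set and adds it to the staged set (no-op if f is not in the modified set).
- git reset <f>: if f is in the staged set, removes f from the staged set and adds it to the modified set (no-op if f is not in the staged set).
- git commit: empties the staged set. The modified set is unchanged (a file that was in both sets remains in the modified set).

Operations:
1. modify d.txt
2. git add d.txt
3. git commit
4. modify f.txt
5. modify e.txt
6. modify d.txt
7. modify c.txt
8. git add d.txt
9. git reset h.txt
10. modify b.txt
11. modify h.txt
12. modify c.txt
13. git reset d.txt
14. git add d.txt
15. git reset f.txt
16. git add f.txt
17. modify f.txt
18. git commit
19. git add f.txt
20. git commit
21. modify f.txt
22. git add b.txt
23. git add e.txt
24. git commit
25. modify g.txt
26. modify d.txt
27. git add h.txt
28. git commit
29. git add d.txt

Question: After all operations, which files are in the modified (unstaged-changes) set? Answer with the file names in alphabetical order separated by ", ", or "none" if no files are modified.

After op 1 (modify d.txt): modified={d.txt} staged={none}
After op 2 (git add d.txt): modified={none} staged={d.txt}
After op 3 (git commit): modified={none} staged={none}
After op 4 (modify f.txt): modified={f.txt} staged={none}
After op 5 (modify e.txt): modified={e.txt, f.txt} staged={none}
After op 6 (modify d.txt): modified={d.txt, e.txt, f.txt} staged={none}
After op 7 (modify c.txt): modified={c.txt, d.txt, e.txt, f.txt} staged={none}
After op 8 (git add d.txt): modified={c.txt, e.txt, f.txt} staged={d.txt}
After op 9 (git reset h.txt): modified={c.txt, e.txt, f.txt} staged={d.txt}
After op 10 (modify b.txt): modified={b.txt, c.txt, e.txt, f.txt} staged={d.txt}
After op 11 (modify h.txt): modified={b.txt, c.txt, e.txt, f.txt, h.txt} staged={d.txt}
After op 12 (modify c.txt): modified={b.txt, c.txt, e.txt, f.txt, h.txt} staged={d.txt}
After op 13 (git reset d.txt): modified={b.txt, c.txt, d.txt, e.txt, f.txt, h.txt} staged={none}
After op 14 (git add d.txt): modified={b.txt, c.txt, e.txt, f.txt, h.txt} staged={d.txt}
After op 15 (git reset f.txt): modified={b.txt, c.txt, e.txt, f.txt, h.txt} staged={d.txt}
After op 16 (git add f.txt): modified={b.txt, c.txt, e.txt, h.txt} staged={d.txt, f.txt}
After op 17 (modify f.txt): modified={b.txt, c.txt, e.txt, f.txt, h.txt} staged={d.txt, f.txt}
After op 18 (git commit): modified={b.txt, c.txt, e.txt, f.txt, h.txt} staged={none}
After op 19 (git add f.txt): modified={b.txt, c.txt, e.txt, h.txt} staged={f.txt}
After op 20 (git commit): modified={b.txt, c.txt, e.txt, h.txt} staged={none}
After op 21 (modify f.txt): modified={b.txt, c.txt, e.txt, f.txt, h.txt} staged={none}
After op 22 (git add b.txt): modified={c.txt, e.txt, f.txt, h.txt} staged={b.txt}
After op 23 (git add e.txt): modified={c.txt, f.txt, h.txt} staged={b.txt, e.txt}
After op 24 (git commit): modified={c.txt, f.txt, h.txt} staged={none}
After op 25 (modify g.txt): modified={c.txt, f.txt, g.txt, h.txt} staged={none}
After op 26 (modify d.txt): modified={c.txt, d.txt, f.txt, g.txt, h.txt} staged={none}
After op 27 (git add h.txt): modified={c.txt, d.txt, f.txt, g.txt} staged={h.txt}
After op 28 (git commit): modified={c.txt, d.txt, f.txt, g.txt} staged={none}
After op 29 (git add d.txt): modified={c.txt, f.txt, g.txt} staged={d.txt}

Answer: c.txt, f.txt, g.txt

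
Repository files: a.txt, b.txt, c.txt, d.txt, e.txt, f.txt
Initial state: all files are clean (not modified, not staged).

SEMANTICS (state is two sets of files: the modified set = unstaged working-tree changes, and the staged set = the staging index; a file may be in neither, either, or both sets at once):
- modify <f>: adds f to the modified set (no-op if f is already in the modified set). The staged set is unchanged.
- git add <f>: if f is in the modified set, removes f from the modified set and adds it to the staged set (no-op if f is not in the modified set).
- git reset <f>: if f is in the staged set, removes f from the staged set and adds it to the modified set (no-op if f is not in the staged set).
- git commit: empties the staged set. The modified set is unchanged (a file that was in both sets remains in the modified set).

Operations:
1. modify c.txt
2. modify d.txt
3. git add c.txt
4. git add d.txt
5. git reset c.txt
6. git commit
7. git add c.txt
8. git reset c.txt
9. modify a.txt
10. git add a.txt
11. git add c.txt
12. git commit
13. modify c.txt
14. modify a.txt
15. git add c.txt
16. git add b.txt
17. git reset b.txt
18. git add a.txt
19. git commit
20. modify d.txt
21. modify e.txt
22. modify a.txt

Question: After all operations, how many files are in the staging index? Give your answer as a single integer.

Answer: 0

Derivation:
After op 1 (modify c.txt): modified={c.txt} staged={none}
After op 2 (modify d.txt): modified={c.txt, d.txt} staged={none}
After op 3 (git add c.txt): modified={d.txt} staged={c.txt}
After op 4 (git add d.txt): modified={none} staged={c.txt, d.txt}
After op 5 (git reset c.txt): modified={c.txt} staged={d.txt}
After op 6 (git commit): modified={c.txt} staged={none}
After op 7 (git add c.txt): modified={none} staged={c.txt}
After op 8 (git reset c.txt): modified={c.txt} staged={none}
After op 9 (modify a.txt): modified={a.txt, c.txt} staged={none}
After op 10 (git add a.txt): modified={c.txt} staged={a.txt}
After op 11 (git add c.txt): modified={none} staged={a.txt, c.txt}
After op 12 (git commit): modified={none} staged={none}
After op 13 (modify c.txt): modified={c.txt} staged={none}
After op 14 (modify a.txt): modified={a.txt, c.txt} staged={none}
After op 15 (git add c.txt): modified={a.txt} staged={c.txt}
After op 16 (git add b.txt): modified={a.txt} staged={c.txt}
After op 17 (git reset b.txt): modified={a.txt} staged={c.txt}
After op 18 (git add a.txt): modified={none} staged={a.txt, c.txt}
After op 19 (git commit): modified={none} staged={none}
After op 20 (modify d.txt): modified={d.txt} staged={none}
After op 21 (modify e.txt): modified={d.txt, e.txt} staged={none}
After op 22 (modify a.txt): modified={a.txt, d.txt, e.txt} staged={none}
Final staged set: {none} -> count=0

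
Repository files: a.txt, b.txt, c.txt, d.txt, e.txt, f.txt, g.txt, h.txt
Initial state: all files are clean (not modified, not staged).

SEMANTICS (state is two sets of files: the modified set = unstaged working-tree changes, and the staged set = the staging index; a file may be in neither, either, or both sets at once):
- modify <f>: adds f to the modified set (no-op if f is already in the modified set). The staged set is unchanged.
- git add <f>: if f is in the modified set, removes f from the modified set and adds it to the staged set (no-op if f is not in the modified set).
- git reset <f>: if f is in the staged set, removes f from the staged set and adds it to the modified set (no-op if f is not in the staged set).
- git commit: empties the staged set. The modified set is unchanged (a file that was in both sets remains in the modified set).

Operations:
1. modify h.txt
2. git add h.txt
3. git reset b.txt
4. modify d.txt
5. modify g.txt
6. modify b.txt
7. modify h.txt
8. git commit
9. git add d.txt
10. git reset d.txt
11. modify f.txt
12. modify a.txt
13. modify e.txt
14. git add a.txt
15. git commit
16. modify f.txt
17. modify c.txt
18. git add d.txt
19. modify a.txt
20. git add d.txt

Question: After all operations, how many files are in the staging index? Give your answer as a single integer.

After op 1 (modify h.txt): modified={h.txt} staged={none}
After op 2 (git add h.txt): modified={none} staged={h.txt}
After op 3 (git reset b.txt): modified={none} staged={h.txt}
After op 4 (modify d.txt): modified={d.txt} staged={h.txt}
After op 5 (modify g.txt): modified={d.txt, g.txt} staged={h.txt}
After op 6 (modify b.txt): modified={b.txt, d.txt, g.txt} staged={h.txt}
After op 7 (modify h.txt): modified={b.txt, d.txt, g.txt, h.txt} staged={h.txt}
After op 8 (git commit): modified={b.txt, d.txt, g.txt, h.txt} staged={none}
After op 9 (git add d.txt): modified={b.txt, g.txt, h.txt} staged={d.txt}
After op 10 (git reset d.txt): modified={b.txt, d.txt, g.txt, h.txt} staged={none}
After op 11 (modify f.txt): modified={b.txt, d.txt, f.txt, g.txt, h.txt} staged={none}
After op 12 (modify a.txt): modified={a.txt, b.txt, d.txt, f.txt, g.txt, h.txt} staged={none}
After op 13 (modify e.txt): modified={a.txt, b.txt, d.txt, e.txt, f.txt, g.txt, h.txt} staged={none}
After op 14 (git add a.txt): modified={b.txt, d.txt, e.txt, f.txt, g.txt, h.txt} staged={a.txt}
After op 15 (git commit): modified={b.txt, d.txt, e.txt, f.txt, g.txt, h.txt} staged={none}
After op 16 (modify f.txt): modified={b.txt, d.txt, e.txt, f.txt, g.txt, h.txt} staged={none}
After op 17 (modify c.txt): modified={b.txt, c.txt, d.txt, e.txt, f.txt, g.txt, h.txt} staged={none}
After op 18 (git add d.txt): modified={b.txt, c.txt, e.txt, f.txt, g.txt, h.txt} staged={d.txt}
After op 19 (modify a.txt): modified={a.txt, b.txt, c.txt, e.txt, f.txt, g.txt, h.txt} staged={d.txt}
After op 20 (git add d.txt): modified={a.txt, b.txt, c.txt, e.txt, f.txt, g.txt, h.txt} staged={d.txt}
Final staged set: {d.txt} -> count=1

Answer: 1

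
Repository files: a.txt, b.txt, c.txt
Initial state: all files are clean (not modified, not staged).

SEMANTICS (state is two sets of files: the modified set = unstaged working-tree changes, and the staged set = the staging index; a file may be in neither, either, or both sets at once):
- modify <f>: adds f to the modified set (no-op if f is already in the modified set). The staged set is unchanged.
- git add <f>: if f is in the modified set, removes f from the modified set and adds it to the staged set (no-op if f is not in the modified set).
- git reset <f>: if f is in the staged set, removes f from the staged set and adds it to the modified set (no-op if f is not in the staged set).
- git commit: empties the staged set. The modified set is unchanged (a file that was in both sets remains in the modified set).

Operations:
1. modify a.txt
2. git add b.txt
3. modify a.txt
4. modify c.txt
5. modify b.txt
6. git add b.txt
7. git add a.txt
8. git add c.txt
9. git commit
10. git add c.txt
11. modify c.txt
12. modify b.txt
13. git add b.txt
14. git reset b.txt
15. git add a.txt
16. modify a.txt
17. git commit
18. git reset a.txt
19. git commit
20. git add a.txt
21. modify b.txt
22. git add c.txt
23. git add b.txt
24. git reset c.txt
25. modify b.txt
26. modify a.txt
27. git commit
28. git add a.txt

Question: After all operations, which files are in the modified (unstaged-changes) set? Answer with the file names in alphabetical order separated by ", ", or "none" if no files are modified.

After op 1 (modify a.txt): modified={a.txt} staged={none}
After op 2 (git add b.txt): modified={a.txt} staged={none}
After op 3 (modify a.txt): modified={a.txt} staged={none}
After op 4 (modify c.txt): modified={a.txt, c.txt} staged={none}
After op 5 (modify b.txt): modified={a.txt, b.txt, c.txt} staged={none}
After op 6 (git add b.txt): modified={a.txt, c.txt} staged={b.txt}
After op 7 (git add a.txt): modified={c.txt} staged={a.txt, b.txt}
After op 8 (git add c.txt): modified={none} staged={a.txt, b.txt, c.txt}
After op 9 (git commit): modified={none} staged={none}
After op 10 (git add c.txt): modified={none} staged={none}
After op 11 (modify c.txt): modified={c.txt} staged={none}
After op 12 (modify b.txt): modified={b.txt, c.txt} staged={none}
After op 13 (git add b.txt): modified={c.txt} staged={b.txt}
After op 14 (git reset b.txt): modified={b.txt, c.txt} staged={none}
After op 15 (git add a.txt): modified={b.txt, c.txt} staged={none}
After op 16 (modify a.txt): modified={a.txt, b.txt, c.txt} staged={none}
After op 17 (git commit): modified={a.txt, b.txt, c.txt} staged={none}
After op 18 (git reset a.txt): modified={a.txt, b.txt, c.txt} staged={none}
After op 19 (git commit): modified={a.txt, b.txt, c.txt} staged={none}
After op 20 (git add a.txt): modified={b.txt, c.txt} staged={a.txt}
After op 21 (modify b.txt): modified={b.txt, c.txt} staged={a.txt}
After op 22 (git add c.txt): modified={b.txt} staged={a.txt, c.txt}
After op 23 (git add b.txt): modified={none} staged={a.txt, b.txt, c.txt}
After op 24 (git reset c.txt): modified={c.txt} staged={a.txt, b.txt}
After op 25 (modify b.txt): modified={b.txt, c.txt} staged={a.txt, b.txt}
After op 26 (modify a.txt): modified={a.txt, b.txt, c.txt} staged={a.txt, b.txt}
After op 27 (git commit): modified={a.txt, b.txt, c.txt} staged={none}
After op 28 (git add a.txt): modified={b.txt, c.txt} staged={a.txt}

Answer: b.txt, c.txt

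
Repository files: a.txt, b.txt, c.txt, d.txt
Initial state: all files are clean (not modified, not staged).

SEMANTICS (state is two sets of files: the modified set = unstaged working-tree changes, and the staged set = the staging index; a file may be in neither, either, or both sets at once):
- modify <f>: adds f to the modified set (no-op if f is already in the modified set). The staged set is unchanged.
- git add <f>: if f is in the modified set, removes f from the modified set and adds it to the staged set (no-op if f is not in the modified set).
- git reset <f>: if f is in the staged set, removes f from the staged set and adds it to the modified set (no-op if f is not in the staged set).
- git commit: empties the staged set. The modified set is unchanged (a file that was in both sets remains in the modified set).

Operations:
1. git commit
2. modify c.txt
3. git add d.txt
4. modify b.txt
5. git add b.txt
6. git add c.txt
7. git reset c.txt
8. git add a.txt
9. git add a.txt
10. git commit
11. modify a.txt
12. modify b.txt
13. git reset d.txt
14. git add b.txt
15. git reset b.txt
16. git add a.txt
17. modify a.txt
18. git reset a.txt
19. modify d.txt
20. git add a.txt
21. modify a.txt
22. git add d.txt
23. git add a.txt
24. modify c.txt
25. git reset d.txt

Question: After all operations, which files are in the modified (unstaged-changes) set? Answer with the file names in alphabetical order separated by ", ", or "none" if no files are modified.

Answer: b.txt, c.txt, d.txt

Derivation:
After op 1 (git commit): modified={none} staged={none}
After op 2 (modify c.txt): modified={c.txt} staged={none}
After op 3 (git add d.txt): modified={c.txt} staged={none}
After op 4 (modify b.txt): modified={b.txt, c.txt} staged={none}
After op 5 (git add b.txt): modified={c.txt} staged={b.txt}
After op 6 (git add c.txt): modified={none} staged={b.txt, c.txt}
After op 7 (git reset c.txt): modified={c.txt} staged={b.txt}
After op 8 (git add a.txt): modified={c.txt} staged={b.txt}
After op 9 (git add a.txt): modified={c.txt} staged={b.txt}
After op 10 (git commit): modified={c.txt} staged={none}
After op 11 (modify a.txt): modified={a.txt, c.txt} staged={none}
After op 12 (modify b.txt): modified={a.txt, b.txt, c.txt} staged={none}
After op 13 (git reset d.txt): modified={a.txt, b.txt, c.txt} staged={none}
After op 14 (git add b.txt): modified={a.txt, c.txt} staged={b.txt}
After op 15 (git reset b.txt): modified={a.txt, b.txt, c.txt} staged={none}
After op 16 (git add a.txt): modified={b.txt, c.txt} staged={a.txt}
After op 17 (modify a.txt): modified={a.txt, b.txt, c.txt} staged={a.txt}
After op 18 (git reset a.txt): modified={a.txt, b.txt, c.txt} staged={none}
After op 19 (modify d.txt): modified={a.txt, b.txt, c.txt, d.txt} staged={none}
After op 20 (git add a.txt): modified={b.txt, c.txt, d.txt} staged={a.txt}
After op 21 (modify a.txt): modified={a.txt, b.txt, c.txt, d.txt} staged={a.txt}
After op 22 (git add d.txt): modified={a.txt, b.txt, c.txt} staged={a.txt, d.txt}
After op 23 (git add a.txt): modified={b.txt, c.txt} staged={a.txt, d.txt}
After op 24 (modify c.txt): modified={b.txt, c.txt} staged={a.txt, d.txt}
After op 25 (git reset d.txt): modified={b.txt, c.txt, d.txt} staged={a.txt}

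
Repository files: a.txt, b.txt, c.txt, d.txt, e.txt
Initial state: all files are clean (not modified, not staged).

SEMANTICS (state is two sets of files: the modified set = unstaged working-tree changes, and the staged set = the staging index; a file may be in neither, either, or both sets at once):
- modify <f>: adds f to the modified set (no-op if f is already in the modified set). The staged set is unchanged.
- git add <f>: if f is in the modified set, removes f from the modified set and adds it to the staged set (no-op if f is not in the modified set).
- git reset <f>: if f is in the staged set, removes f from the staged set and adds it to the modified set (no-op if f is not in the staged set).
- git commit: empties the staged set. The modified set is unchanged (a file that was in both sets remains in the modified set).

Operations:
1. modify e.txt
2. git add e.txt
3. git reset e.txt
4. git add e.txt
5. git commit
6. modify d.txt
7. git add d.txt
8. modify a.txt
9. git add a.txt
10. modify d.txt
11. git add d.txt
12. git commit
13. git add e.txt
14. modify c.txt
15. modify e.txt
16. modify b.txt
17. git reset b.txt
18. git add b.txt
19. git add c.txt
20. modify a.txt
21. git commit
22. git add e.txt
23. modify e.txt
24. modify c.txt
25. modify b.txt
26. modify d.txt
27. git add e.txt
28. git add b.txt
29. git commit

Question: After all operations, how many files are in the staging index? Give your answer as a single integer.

After op 1 (modify e.txt): modified={e.txt} staged={none}
After op 2 (git add e.txt): modified={none} staged={e.txt}
After op 3 (git reset e.txt): modified={e.txt} staged={none}
After op 4 (git add e.txt): modified={none} staged={e.txt}
After op 5 (git commit): modified={none} staged={none}
After op 6 (modify d.txt): modified={d.txt} staged={none}
After op 7 (git add d.txt): modified={none} staged={d.txt}
After op 8 (modify a.txt): modified={a.txt} staged={d.txt}
After op 9 (git add a.txt): modified={none} staged={a.txt, d.txt}
After op 10 (modify d.txt): modified={d.txt} staged={a.txt, d.txt}
After op 11 (git add d.txt): modified={none} staged={a.txt, d.txt}
After op 12 (git commit): modified={none} staged={none}
After op 13 (git add e.txt): modified={none} staged={none}
After op 14 (modify c.txt): modified={c.txt} staged={none}
After op 15 (modify e.txt): modified={c.txt, e.txt} staged={none}
After op 16 (modify b.txt): modified={b.txt, c.txt, e.txt} staged={none}
After op 17 (git reset b.txt): modified={b.txt, c.txt, e.txt} staged={none}
After op 18 (git add b.txt): modified={c.txt, e.txt} staged={b.txt}
After op 19 (git add c.txt): modified={e.txt} staged={b.txt, c.txt}
After op 20 (modify a.txt): modified={a.txt, e.txt} staged={b.txt, c.txt}
After op 21 (git commit): modified={a.txt, e.txt} staged={none}
After op 22 (git add e.txt): modified={a.txt} staged={e.txt}
After op 23 (modify e.txt): modified={a.txt, e.txt} staged={e.txt}
After op 24 (modify c.txt): modified={a.txt, c.txt, e.txt} staged={e.txt}
After op 25 (modify b.txt): modified={a.txt, b.txt, c.txt, e.txt} staged={e.txt}
After op 26 (modify d.txt): modified={a.txt, b.txt, c.txt, d.txt, e.txt} staged={e.txt}
After op 27 (git add e.txt): modified={a.txt, b.txt, c.txt, d.txt} staged={e.txt}
After op 28 (git add b.txt): modified={a.txt, c.txt, d.txt} staged={b.txt, e.txt}
After op 29 (git commit): modified={a.txt, c.txt, d.txt} staged={none}
Final staged set: {none} -> count=0

Answer: 0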